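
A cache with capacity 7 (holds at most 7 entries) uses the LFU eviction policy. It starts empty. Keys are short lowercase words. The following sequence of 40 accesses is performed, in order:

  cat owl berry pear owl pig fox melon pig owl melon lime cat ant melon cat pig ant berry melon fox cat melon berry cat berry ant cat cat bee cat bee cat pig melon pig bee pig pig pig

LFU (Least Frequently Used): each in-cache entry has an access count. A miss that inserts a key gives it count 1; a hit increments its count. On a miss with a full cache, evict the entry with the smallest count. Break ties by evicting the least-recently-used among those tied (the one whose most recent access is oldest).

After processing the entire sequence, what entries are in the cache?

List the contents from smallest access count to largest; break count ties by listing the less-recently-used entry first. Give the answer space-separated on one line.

Answer: owl berry ant bee melon cat pig

Derivation:
LFU simulation (capacity=7):
  1. access cat: MISS. Cache: [cat(c=1)]
  2. access owl: MISS. Cache: [cat(c=1) owl(c=1)]
  3. access berry: MISS. Cache: [cat(c=1) owl(c=1) berry(c=1)]
  4. access pear: MISS. Cache: [cat(c=1) owl(c=1) berry(c=1) pear(c=1)]
  5. access owl: HIT, count now 2. Cache: [cat(c=1) berry(c=1) pear(c=1) owl(c=2)]
  6. access pig: MISS. Cache: [cat(c=1) berry(c=1) pear(c=1) pig(c=1) owl(c=2)]
  7. access fox: MISS. Cache: [cat(c=1) berry(c=1) pear(c=1) pig(c=1) fox(c=1) owl(c=2)]
  8. access melon: MISS. Cache: [cat(c=1) berry(c=1) pear(c=1) pig(c=1) fox(c=1) melon(c=1) owl(c=2)]
  9. access pig: HIT, count now 2. Cache: [cat(c=1) berry(c=1) pear(c=1) fox(c=1) melon(c=1) owl(c=2) pig(c=2)]
  10. access owl: HIT, count now 3. Cache: [cat(c=1) berry(c=1) pear(c=1) fox(c=1) melon(c=1) pig(c=2) owl(c=3)]
  11. access melon: HIT, count now 2. Cache: [cat(c=1) berry(c=1) pear(c=1) fox(c=1) pig(c=2) melon(c=2) owl(c=3)]
  12. access lime: MISS, evict cat(c=1). Cache: [berry(c=1) pear(c=1) fox(c=1) lime(c=1) pig(c=2) melon(c=2) owl(c=3)]
  13. access cat: MISS, evict berry(c=1). Cache: [pear(c=1) fox(c=1) lime(c=1) cat(c=1) pig(c=2) melon(c=2) owl(c=3)]
  14. access ant: MISS, evict pear(c=1). Cache: [fox(c=1) lime(c=1) cat(c=1) ant(c=1) pig(c=2) melon(c=2) owl(c=3)]
  15. access melon: HIT, count now 3. Cache: [fox(c=1) lime(c=1) cat(c=1) ant(c=1) pig(c=2) owl(c=3) melon(c=3)]
  16. access cat: HIT, count now 2. Cache: [fox(c=1) lime(c=1) ant(c=1) pig(c=2) cat(c=2) owl(c=3) melon(c=3)]
  17. access pig: HIT, count now 3. Cache: [fox(c=1) lime(c=1) ant(c=1) cat(c=2) owl(c=3) melon(c=3) pig(c=3)]
  18. access ant: HIT, count now 2. Cache: [fox(c=1) lime(c=1) cat(c=2) ant(c=2) owl(c=3) melon(c=3) pig(c=3)]
  19. access berry: MISS, evict fox(c=1). Cache: [lime(c=1) berry(c=1) cat(c=2) ant(c=2) owl(c=3) melon(c=3) pig(c=3)]
  20. access melon: HIT, count now 4. Cache: [lime(c=1) berry(c=1) cat(c=2) ant(c=2) owl(c=3) pig(c=3) melon(c=4)]
  21. access fox: MISS, evict lime(c=1). Cache: [berry(c=1) fox(c=1) cat(c=2) ant(c=2) owl(c=3) pig(c=3) melon(c=4)]
  22. access cat: HIT, count now 3. Cache: [berry(c=1) fox(c=1) ant(c=2) owl(c=3) pig(c=3) cat(c=3) melon(c=4)]
  23. access melon: HIT, count now 5. Cache: [berry(c=1) fox(c=1) ant(c=2) owl(c=3) pig(c=3) cat(c=3) melon(c=5)]
  24. access berry: HIT, count now 2. Cache: [fox(c=1) ant(c=2) berry(c=2) owl(c=3) pig(c=3) cat(c=3) melon(c=5)]
  25. access cat: HIT, count now 4. Cache: [fox(c=1) ant(c=2) berry(c=2) owl(c=3) pig(c=3) cat(c=4) melon(c=5)]
  26. access berry: HIT, count now 3. Cache: [fox(c=1) ant(c=2) owl(c=3) pig(c=3) berry(c=3) cat(c=4) melon(c=5)]
  27. access ant: HIT, count now 3. Cache: [fox(c=1) owl(c=3) pig(c=3) berry(c=3) ant(c=3) cat(c=4) melon(c=5)]
  28. access cat: HIT, count now 5. Cache: [fox(c=1) owl(c=3) pig(c=3) berry(c=3) ant(c=3) melon(c=5) cat(c=5)]
  29. access cat: HIT, count now 6. Cache: [fox(c=1) owl(c=3) pig(c=3) berry(c=3) ant(c=3) melon(c=5) cat(c=6)]
  30. access bee: MISS, evict fox(c=1). Cache: [bee(c=1) owl(c=3) pig(c=3) berry(c=3) ant(c=3) melon(c=5) cat(c=6)]
  31. access cat: HIT, count now 7. Cache: [bee(c=1) owl(c=3) pig(c=3) berry(c=3) ant(c=3) melon(c=5) cat(c=7)]
  32. access bee: HIT, count now 2. Cache: [bee(c=2) owl(c=3) pig(c=3) berry(c=3) ant(c=3) melon(c=5) cat(c=7)]
  33. access cat: HIT, count now 8. Cache: [bee(c=2) owl(c=3) pig(c=3) berry(c=3) ant(c=3) melon(c=5) cat(c=8)]
  34. access pig: HIT, count now 4. Cache: [bee(c=2) owl(c=3) berry(c=3) ant(c=3) pig(c=4) melon(c=5) cat(c=8)]
  35. access melon: HIT, count now 6. Cache: [bee(c=2) owl(c=3) berry(c=3) ant(c=3) pig(c=4) melon(c=6) cat(c=8)]
  36. access pig: HIT, count now 5. Cache: [bee(c=2) owl(c=3) berry(c=3) ant(c=3) pig(c=5) melon(c=6) cat(c=8)]
  37. access bee: HIT, count now 3. Cache: [owl(c=3) berry(c=3) ant(c=3) bee(c=3) pig(c=5) melon(c=6) cat(c=8)]
  38. access pig: HIT, count now 6. Cache: [owl(c=3) berry(c=3) ant(c=3) bee(c=3) melon(c=6) pig(c=6) cat(c=8)]
  39. access pig: HIT, count now 7. Cache: [owl(c=3) berry(c=3) ant(c=3) bee(c=3) melon(c=6) pig(c=7) cat(c=8)]
  40. access pig: HIT, count now 8. Cache: [owl(c=3) berry(c=3) ant(c=3) bee(c=3) melon(c=6) cat(c=8) pig(c=8)]
Total: 27 hits, 13 misses, 6 evictions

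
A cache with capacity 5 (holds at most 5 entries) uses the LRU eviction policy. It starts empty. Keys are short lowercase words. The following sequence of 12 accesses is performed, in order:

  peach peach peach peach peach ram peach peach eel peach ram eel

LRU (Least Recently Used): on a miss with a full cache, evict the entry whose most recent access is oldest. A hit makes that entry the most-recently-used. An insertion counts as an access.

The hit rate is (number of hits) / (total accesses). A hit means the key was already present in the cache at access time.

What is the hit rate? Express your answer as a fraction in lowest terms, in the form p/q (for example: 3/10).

LRU simulation (capacity=5):
  1. access peach: MISS. Cache (LRU->MRU): [peach]
  2. access peach: HIT. Cache (LRU->MRU): [peach]
  3. access peach: HIT. Cache (LRU->MRU): [peach]
  4. access peach: HIT. Cache (LRU->MRU): [peach]
  5. access peach: HIT. Cache (LRU->MRU): [peach]
  6. access ram: MISS. Cache (LRU->MRU): [peach ram]
  7. access peach: HIT. Cache (LRU->MRU): [ram peach]
  8. access peach: HIT. Cache (LRU->MRU): [ram peach]
  9. access eel: MISS. Cache (LRU->MRU): [ram peach eel]
  10. access peach: HIT. Cache (LRU->MRU): [ram eel peach]
  11. access ram: HIT. Cache (LRU->MRU): [eel peach ram]
  12. access eel: HIT. Cache (LRU->MRU): [peach ram eel]
Total: 9 hits, 3 misses, 0 evictions

Hit rate = 9/12 = 3/4

Answer: 3/4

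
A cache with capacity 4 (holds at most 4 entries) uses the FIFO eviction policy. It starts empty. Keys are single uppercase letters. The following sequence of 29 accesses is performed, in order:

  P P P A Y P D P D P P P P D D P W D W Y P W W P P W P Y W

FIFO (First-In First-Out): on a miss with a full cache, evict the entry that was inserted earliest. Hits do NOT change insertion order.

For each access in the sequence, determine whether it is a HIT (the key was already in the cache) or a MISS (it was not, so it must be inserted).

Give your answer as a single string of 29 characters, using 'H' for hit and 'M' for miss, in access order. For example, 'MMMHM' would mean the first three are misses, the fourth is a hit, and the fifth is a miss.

Answer: MHHMMHMHHHHHHHHHMHHHMHHHHHHHH

Derivation:
FIFO simulation (capacity=4):
  1. access P: MISS. Cache (old->new): [P]
  2. access P: HIT. Cache (old->new): [P]
  3. access P: HIT. Cache (old->new): [P]
  4. access A: MISS. Cache (old->new): [P A]
  5. access Y: MISS. Cache (old->new): [P A Y]
  6. access P: HIT. Cache (old->new): [P A Y]
  7. access D: MISS. Cache (old->new): [P A Y D]
  8. access P: HIT. Cache (old->new): [P A Y D]
  9. access D: HIT. Cache (old->new): [P A Y D]
  10. access P: HIT. Cache (old->new): [P A Y D]
  11. access P: HIT. Cache (old->new): [P A Y D]
  12. access P: HIT. Cache (old->new): [P A Y D]
  13. access P: HIT. Cache (old->new): [P A Y D]
  14. access D: HIT. Cache (old->new): [P A Y D]
  15. access D: HIT. Cache (old->new): [P A Y D]
  16. access P: HIT. Cache (old->new): [P A Y D]
  17. access W: MISS, evict P. Cache (old->new): [A Y D W]
  18. access D: HIT. Cache (old->new): [A Y D W]
  19. access W: HIT. Cache (old->new): [A Y D W]
  20. access Y: HIT. Cache (old->new): [A Y D W]
  21. access P: MISS, evict A. Cache (old->new): [Y D W P]
  22. access W: HIT. Cache (old->new): [Y D W P]
  23. access W: HIT. Cache (old->new): [Y D W P]
  24. access P: HIT. Cache (old->new): [Y D W P]
  25. access P: HIT. Cache (old->new): [Y D W P]
  26. access W: HIT. Cache (old->new): [Y D W P]
  27. access P: HIT. Cache (old->new): [Y D W P]
  28. access Y: HIT. Cache (old->new): [Y D W P]
  29. access W: HIT. Cache (old->new): [Y D W P]
Total: 23 hits, 6 misses, 2 evictions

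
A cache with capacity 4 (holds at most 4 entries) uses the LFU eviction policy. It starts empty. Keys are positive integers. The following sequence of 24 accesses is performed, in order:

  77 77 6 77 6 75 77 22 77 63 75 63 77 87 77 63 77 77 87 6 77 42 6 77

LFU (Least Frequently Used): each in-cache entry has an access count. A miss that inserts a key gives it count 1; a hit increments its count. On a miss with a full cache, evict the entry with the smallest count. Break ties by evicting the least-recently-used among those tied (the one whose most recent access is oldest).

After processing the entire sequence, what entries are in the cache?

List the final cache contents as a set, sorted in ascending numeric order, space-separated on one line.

Answer: 6 42 63 77

Derivation:
LFU simulation (capacity=4):
  1. access 77: MISS. Cache: [77(c=1)]
  2. access 77: HIT, count now 2. Cache: [77(c=2)]
  3. access 6: MISS. Cache: [6(c=1) 77(c=2)]
  4. access 77: HIT, count now 3. Cache: [6(c=1) 77(c=3)]
  5. access 6: HIT, count now 2. Cache: [6(c=2) 77(c=3)]
  6. access 75: MISS. Cache: [75(c=1) 6(c=2) 77(c=3)]
  7. access 77: HIT, count now 4. Cache: [75(c=1) 6(c=2) 77(c=4)]
  8. access 22: MISS. Cache: [75(c=1) 22(c=1) 6(c=2) 77(c=4)]
  9. access 77: HIT, count now 5. Cache: [75(c=1) 22(c=1) 6(c=2) 77(c=5)]
  10. access 63: MISS, evict 75(c=1). Cache: [22(c=1) 63(c=1) 6(c=2) 77(c=5)]
  11. access 75: MISS, evict 22(c=1). Cache: [63(c=1) 75(c=1) 6(c=2) 77(c=5)]
  12. access 63: HIT, count now 2. Cache: [75(c=1) 6(c=2) 63(c=2) 77(c=5)]
  13. access 77: HIT, count now 6. Cache: [75(c=1) 6(c=2) 63(c=2) 77(c=6)]
  14. access 87: MISS, evict 75(c=1). Cache: [87(c=1) 6(c=2) 63(c=2) 77(c=6)]
  15. access 77: HIT, count now 7. Cache: [87(c=1) 6(c=2) 63(c=2) 77(c=7)]
  16. access 63: HIT, count now 3. Cache: [87(c=1) 6(c=2) 63(c=3) 77(c=7)]
  17. access 77: HIT, count now 8. Cache: [87(c=1) 6(c=2) 63(c=3) 77(c=8)]
  18. access 77: HIT, count now 9. Cache: [87(c=1) 6(c=2) 63(c=3) 77(c=9)]
  19. access 87: HIT, count now 2. Cache: [6(c=2) 87(c=2) 63(c=3) 77(c=9)]
  20. access 6: HIT, count now 3. Cache: [87(c=2) 63(c=3) 6(c=3) 77(c=9)]
  21. access 77: HIT, count now 10. Cache: [87(c=2) 63(c=3) 6(c=3) 77(c=10)]
  22. access 42: MISS, evict 87(c=2). Cache: [42(c=1) 63(c=3) 6(c=3) 77(c=10)]
  23. access 6: HIT, count now 4. Cache: [42(c=1) 63(c=3) 6(c=4) 77(c=10)]
  24. access 77: HIT, count now 11. Cache: [42(c=1) 63(c=3) 6(c=4) 77(c=11)]
Total: 16 hits, 8 misses, 4 evictions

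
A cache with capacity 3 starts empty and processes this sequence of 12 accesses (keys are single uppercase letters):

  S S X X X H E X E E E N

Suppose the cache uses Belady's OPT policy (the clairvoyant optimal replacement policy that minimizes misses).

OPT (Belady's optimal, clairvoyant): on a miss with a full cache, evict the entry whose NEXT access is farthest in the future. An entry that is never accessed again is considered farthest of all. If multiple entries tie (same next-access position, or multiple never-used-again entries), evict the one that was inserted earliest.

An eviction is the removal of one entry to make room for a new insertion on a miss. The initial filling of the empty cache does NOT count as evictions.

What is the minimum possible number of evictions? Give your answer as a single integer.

OPT (Belady) simulation (capacity=3):
  1. access S: MISS. Cache: [S]
  2. access S: HIT. Next use of S: never. Cache: [S]
  3. access X: MISS. Cache: [S X]
  4. access X: HIT. Next use of X: step 5. Cache: [S X]
  5. access X: HIT. Next use of X: step 8. Cache: [S X]
  6. access H: MISS. Cache: [S X H]
  7. access E: MISS, evict S (next use: never). Cache: [X H E]
  8. access X: HIT. Next use of X: never. Cache: [X H E]
  9. access E: HIT. Next use of E: step 10. Cache: [X H E]
  10. access E: HIT. Next use of E: step 11. Cache: [X H E]
  11. access E: HIT. Next use of E: never. Cache: [X H E]
  12. access N: MISS, evict X (next use: never). Cache: [H E N]
Total: 7 hits, 5 misses, 2 evictions

Answer: 2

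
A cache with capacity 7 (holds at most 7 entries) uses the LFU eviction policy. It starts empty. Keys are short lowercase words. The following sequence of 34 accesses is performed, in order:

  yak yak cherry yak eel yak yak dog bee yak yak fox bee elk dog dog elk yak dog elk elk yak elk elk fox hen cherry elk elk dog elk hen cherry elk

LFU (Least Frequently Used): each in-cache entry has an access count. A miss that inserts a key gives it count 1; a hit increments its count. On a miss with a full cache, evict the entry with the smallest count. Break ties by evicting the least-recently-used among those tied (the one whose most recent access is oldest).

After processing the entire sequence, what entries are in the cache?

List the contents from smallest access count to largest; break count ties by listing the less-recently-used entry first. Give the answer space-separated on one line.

LFU simulation (capacity=7):
  1. access yak: MISS. Cache: [yak(c=1)]
  2. access yak: HIT, count now 2. Cache: [yak(c=2)]
  3. access cherry: MISS. Cache: [cherry(c=1) yak(c=2)]
  4. access yak: HIT, count now 3. Cache: [cherry(c=1) yak(c=3)]
  5. access eel: MISS. Cache: [cherry(c=1) eel(c=1) yak(c=3)]
  6. access yak: HIT, count now 4. Cache: [cherry(c=1) eel(c=1) yak(c=4)]
  7. access yak: HIT, count now 5. Cache: [cherry(c=1) eel(c=1) yak(c=5)]
  8. access dog: MISS. Cache: [cherry(c=1) eel(c=1) dog(c=1) yak(c=5)]
  9. access bee: MISS. Cache: [cherry(c=1) eel(c=1) dog(c=1) bee(c=1) yak(c=5)]
  10. access yak: HIT, count now 6. Cache: [cherry(c=1) eel(c=1) dog(c=1) bee(c=1) yak(c=6)]
  11. access yak: HIT, count now 7. Cache: [cherry(c=1) eel(c=1) dog(c=1) bee(c=1) yak(c=7)]
  12. access fox: MISS. Cache: [cherry(c=1) eel(c=1) dog(c=1) bee(c=1) fox(c=1) yak(c=7)]
  13. access bee: HIT, count now 2. Cache: [cherry(c=1) eel(c=1) dog(c=1) fox(c=1) bee(c=2) yak(c=7)]
  14. access elk: MISS. Cache: [cherry(c=1) eel(c=1) dog(c=1) fox(c=1) elk(c=1) bee(c=2) yak(c=7)]
  15. access dog: HIT, count now 2. Cache: [cherry(c=1) eel(c=1) fox(c=1) elk(c=1) bee(c=2) dog(c=2) yak(c=7)]
  16. access dog: HIT, count now 3. Cache: [cherry(c=1) eel(c=1) fox(c=1) elk(c=1) bee(c=2) dog(c=3) yak(c=7)]
  17. access elk: HIT, count now 2. Cache: [cherry(c=1) eel(c=1) fox(c=1) bee(c=2) elk(c=2) dog(c=3) yak(c=7)]
  18. access yak: HIT, count now 8. Cache: [cherry(c=1) eel(c=1) fox(c=1) bee(c=2) elk(c=2) dog(c=3) yak(c=8)]
  19. access dog: HIT, count now 4. Cache: [cherry(c=1) eel(c=1) fox(c=1) bee(c=2) elk(c=2) dog(c=4) yak(c=8)]
  20. access elk: HIT, count now 3. Cache: [cherry(c=1) eel(c=1) fox(c=1) bee(c=2) elk(c=3) dog(c=4) yak(c=8)]
  21. access elk: HIT, count now 4. Cache: [cherry(c=1) eel(c=1) fox(c=1) bee(c=2) dog(c=4) elk(c=4) yak(c=8)]
  22. access yak: HIT, count now 9. Cache: [cherry(c=1) eel(c=1) fox(c=1) bee(c=2) dog(c=4) elk(c=4) yak(c=9)]
  23. access elk: HIT, count now 5. Cache: [cherry(c=1) eel(c=1) fox(c=1) bee(c=2) dog(c=4) elk(c=5) yak(c=9)]
  24. access elk: HIT, count now 6. Cache: [cherry(c=1) eel(c=1) fox(c=1) bee(c=2) dog(c=4) elk(c=6) yak(c=9)]
  25. access fox: HIT, count now 2. Cache: [cherry(c=1) eel(c=1) bee(c=2) fox(c=2) dog(c=4) elk(c=6) yak(c=9)]
  26. access hen: MISS, evict cherry(c=1). Cache: [eel(c=1) hen(c=1) bee(c=2) fox(c=2) dog(c=4) elk(c=6) yak(c=9)]
  27. access cherry: MISS, evict eel(c=1). Cache: [hen(c=1) cherry(c=1) bee(c=2) fox(c=2) dog(c=4) elk(c=6) yak(c=9)]
  28. access elk: HIT, count now 7. Cache: [hen(c=1) cherry(c=1) bee(c=2) fox(c=2) dog(c=4) elk(c=7) yak(c=9)]
  29. access elk: HIT, count now 8. Cache: [hen(c=1) cherry(c=1) bee(c=2) fox(c=2) dog(c=4) elk(c=8) yak(c=9)]
  30. access dog: HIT, count now 5. Cache: [hen(c=1) cherry(c=1) bee(c=2) fox(c=2) dog(c=5) elk(c=8) yak(c=9)]
  31. access elk: HIT, count now 9. Cache: [hen(c=1) cherry(c=1) bee(c=2) fox(c=2) dog(c=5) yak(c=9) elk(c=9)]
  32. access hen: HIT, count now 2. Cache: [cherry(c=1) bee(c=2) fox(c=2) hen(c=2) dog(c=5) yak(c=9) elk(c=9)]
  33. access cherry: HIT, count now 2. Cache: [bee(c=2) fox(c=2) hen(c=2) cherry(c=2) dog(c=5) yak(c=9) elk(c=9)]
  34. access elk: HIT, count now 10. Cache: [bee(c=2) fox(c=2) hen(c=2) cherry(c=2) dog(c=5) yak(c=9) elk(c=10)]
Total: 25 hits, 9 misses, 2 evictions

Answer: bee fox hen cherry dog yak elk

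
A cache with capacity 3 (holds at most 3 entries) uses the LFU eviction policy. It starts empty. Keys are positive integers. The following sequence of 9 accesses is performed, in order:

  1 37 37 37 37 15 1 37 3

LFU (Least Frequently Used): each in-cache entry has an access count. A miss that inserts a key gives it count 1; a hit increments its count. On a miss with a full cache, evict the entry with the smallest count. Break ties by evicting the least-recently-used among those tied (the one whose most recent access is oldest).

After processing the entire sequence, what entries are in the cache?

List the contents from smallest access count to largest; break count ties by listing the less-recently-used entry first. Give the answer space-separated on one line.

Answer: 3 1 37

Derivation:
LFU simulation (capacity=3):
  1. access 1: MISS. Cache: [1(c=1)]
  2. access 37: MISS. Cache: [1(c=1) 37(c=1)]
  3. access 37: HIT, count now 2. Cache: [1(c=1) 37(c=2)]
  4. access 37: HIT, count now 3. Cache: [1(c=1) 37(c=3)]
  5. access 37: HIT, count now 4. Cache: [1(c=1) 37(c=4)]
  6. access 15: MISS. Cache: [1(c=1) 15(c=1) 37(c=4)]
  7. access 1: HIT, count now 2. Cache: [15(c=1) 1(c=2) 37(c=4)]
  8. access 37: HIT, count now 5. Cache: [15(c=1) 1(c=2) 37(c=5)]
  9. access 3: MISS, evict 15(c=1). Cache: [3(c=1) 1(c=2) 37(c=5)]
Total: 5 hits, 4 misses, 1 evictions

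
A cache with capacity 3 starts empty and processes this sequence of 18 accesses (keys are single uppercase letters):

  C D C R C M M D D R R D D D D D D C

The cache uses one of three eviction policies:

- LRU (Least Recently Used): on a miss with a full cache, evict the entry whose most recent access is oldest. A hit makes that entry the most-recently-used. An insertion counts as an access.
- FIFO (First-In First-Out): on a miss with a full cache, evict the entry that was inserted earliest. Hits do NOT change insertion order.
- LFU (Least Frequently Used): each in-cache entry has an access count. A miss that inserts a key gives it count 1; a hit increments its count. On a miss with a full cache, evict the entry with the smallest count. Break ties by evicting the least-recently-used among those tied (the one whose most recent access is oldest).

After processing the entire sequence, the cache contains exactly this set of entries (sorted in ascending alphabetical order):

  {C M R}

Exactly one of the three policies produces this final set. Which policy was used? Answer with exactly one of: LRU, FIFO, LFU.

Answer: FIFO

Derivation:
Simulating under each policy and comparing final sets:
  LRU: final set = {C D R} -> differs
  FIFO: final set = {C M R} -> MATCHES target
  LFU: final set = {C D R} -> differs
Only FIFO produces the target set.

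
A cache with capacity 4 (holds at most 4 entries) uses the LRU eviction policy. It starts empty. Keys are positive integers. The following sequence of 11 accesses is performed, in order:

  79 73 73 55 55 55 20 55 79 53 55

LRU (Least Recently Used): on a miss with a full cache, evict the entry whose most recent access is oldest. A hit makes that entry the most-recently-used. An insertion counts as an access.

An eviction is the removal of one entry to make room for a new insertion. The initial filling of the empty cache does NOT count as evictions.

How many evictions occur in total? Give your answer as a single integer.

LRU simulation (capacity=4):
  1. access 79: MISS. Cache (LRU->MRU): [79]
  2. access 73: MISS. Cache (LRU->MRU): [79 73]
  3. access 73: HIT. Cache (LRU->MRU): [79 73]
  4. access 55: MISS. Cache (LRU->MRU): [79 73 55]
  5. access 55: HIT. Cache (LRU->MRU): [79 73 55]
  6. access 55: HIT. Cache (LRU->MRU): [79 73 55]
  7. access 20: MISS. Cache (LRU->MRU): [79 73 55 20]
  8. access 55: HIT. Cache (LRU->MRU): [79 73 20 55]
  9. access 79: HIT. Cache (LRU->MRU): [73 20 55 79]
  10. access 53: MISS, evict 73. Cache (LRU->MRU): [20 55 79 53]
  11. access 55: HIT. Cache (LRU->MRU): [20 79 53 55]
Total: 6 hits, 5 misses, 1 evictions

Answer: 1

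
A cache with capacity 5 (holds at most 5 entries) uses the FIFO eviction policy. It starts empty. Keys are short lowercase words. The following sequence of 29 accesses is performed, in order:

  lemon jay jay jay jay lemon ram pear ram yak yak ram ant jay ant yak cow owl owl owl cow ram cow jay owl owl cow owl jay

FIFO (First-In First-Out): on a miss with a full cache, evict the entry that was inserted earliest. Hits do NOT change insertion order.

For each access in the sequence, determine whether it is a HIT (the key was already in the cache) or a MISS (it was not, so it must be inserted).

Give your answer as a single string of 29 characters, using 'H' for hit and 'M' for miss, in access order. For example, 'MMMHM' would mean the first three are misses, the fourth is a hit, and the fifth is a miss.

Answer: MMHHHHMMHMHHMHHHMMHHHMHMHHHHH

Derivation:
FIFO simulation (capacity=5):
  1. access lemon: MISS. Cache (old->new): [lemon]
  2. access jay: MISS. Cache (old->new): [lemon jay]
  3. access jay: HIT. Cache (old->new): [lemon jay]
  4. access jay: HIT. Cache (old->new): [lemon jay]
  5. access jay: HIT. Cache (old->new): [lemon jay]
  6. access lemon: HIT. Cache (old->new): [lemon jay]
  7. access ram: MISS. Cache (old->new): [lemon jay ram]
  8. access pear: MISS. Cache (old->new): [lemon jay ram pear]
  9. access ram: HIT. Cache (old->new): [lemon jay ram pear]
  10. access yak: MISS. Cache (old->new): [lemon jay ram pear yak]
  11. access yak: HIT. Cache (old->new): [lemon jay ram pear yak]
  12. access ram: HIT. Cache (old->new): [lemon jay ram pear yak]
  13. access ant: MISS, evict lemon. Cache (old->new): [jay ram pear yak ant]
  14. access jay: HIT. Cache (old->new): [jay ram pear yak ant]
  15. access ant: HIT. Cache (old->new): [jay ram pear yak ant]
  16. access yak: HIT. Cache (old->new): [jay ram pear yak ant]
  17. access cow: MISS, evict jay. Cache (old->new): [ram pear yak ant cow]
  18. access owl: MISS, evict ram. Cache (old->new): [pear yak ant cow owl]
  19. access owl: HIT. Cache (old->new): [pear yak ant cow owl]
  20. access owl: HIT. Cache (old->new): [pear yak ant cow owl]
  21. access cow: HIT. Cache (old->new): [pear yak ant cow owl]
  22. access ram: MISS, evict pear. Cache (old->new): [yak ant cow owl ram]
  23. access cow: HIT. Cache (old->new): [yak ant cow owl ram]
  24. access jay: MISS, evict yak. Cache (old->new): [ant cow owl ram jay]
  25. access owl: HIT. Cache (old->new): [ant cow owl ram jay]
  26. access owl: HIT. Cache (old->new): [ant cow owl ram jay]
  27. access cow: HIT. Cache (old->new): [ant cow owl ram jay]
  28. access owl: HIT. Cache (old->new): [ant cow owl ram jay]
  29. access jay: HIT. Cache (old->new): [ant cow owl ram jay]
Total: 19 hits, 10 misses, 5 evictions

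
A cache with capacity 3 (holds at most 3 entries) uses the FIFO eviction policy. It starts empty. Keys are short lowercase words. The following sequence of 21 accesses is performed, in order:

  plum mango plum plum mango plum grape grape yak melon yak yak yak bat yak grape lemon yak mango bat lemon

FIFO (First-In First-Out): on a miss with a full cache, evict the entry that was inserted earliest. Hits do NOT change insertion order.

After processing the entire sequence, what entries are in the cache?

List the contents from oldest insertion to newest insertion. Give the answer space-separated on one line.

Answer: mango bat lemon

Derivation:
FIFO simulation (capacity=3):
  1. access plum: MISS. Cache (old->new): [plum]
  2. access mango: MISS. Cache (old->new): [plum mango]
  3. access plum: HIT. Cache (old->new): [plum mango]
  4. access plum: HIT. Cache (old->new): [plum mango]
  5. access mango: HIT. Cache (old->new): [plum mango]
  6. access plum: HIT. Cache (old->new): [plum mango]
  7. access grape: MISS. Cache (old->new): [plum mango grape]
  8. access grape: HIT. Cache (old->new): [plum mango grape]
  9. access yak: MISS, evict plum. Cache (old->new): [mango grape yak]
  10. access melon: MISS, evict mango. Cache (old->new): [grape yak melon]
  11. access yak: HIT. Cache (old->new): [grape yak melon]
  12. access yak: HIT. Cache (old->new): [grape yak melon]
  13. access yak: HIT. Cache (old->new): [grape yak melon]
  14. access bat: MISS, evict grape. Cache (old->new): [yak melon bat]
  15. access yak: HIT. Cache (old->new): [yak melon bat]
  16. access grape: MISS, evict yak. Cache (old->new): [melon bat grape]
  17. access lemon: MISS, evict melon. Cache (old->new): [bat grape lemon]
  18. access yak: MISS, evict bat. Cache (old->new): [grape lemon yak]
  19. access mango: MISS, evict grape. Cache (old->new): [lemon yak mango]
  20. access bat: MISS, evict lemon. Cache (old->new): [yak mango bat]
  21. access lemon: MISS, evict yak. Cache (old->new): [mango bat lemon]
Total: 9 hits, 12 misses, 9 evictions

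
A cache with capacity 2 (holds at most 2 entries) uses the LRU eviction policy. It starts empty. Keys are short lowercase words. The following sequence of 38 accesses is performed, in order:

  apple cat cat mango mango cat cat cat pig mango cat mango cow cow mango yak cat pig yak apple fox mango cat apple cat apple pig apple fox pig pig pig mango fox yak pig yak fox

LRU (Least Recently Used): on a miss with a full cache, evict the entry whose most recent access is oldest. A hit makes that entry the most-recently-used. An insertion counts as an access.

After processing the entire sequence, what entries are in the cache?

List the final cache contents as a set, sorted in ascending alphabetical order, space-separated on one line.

LRU simulation (capacity=2):
  1. access apple: MISS. Cache (LRU->MRU): [apple]
  2. access cat: MISS. Cache (LRU->MRU): [apple cat]
  3. access cat: HIT. Cache (LRU->MRU): [apple cat]
  4. access mango: MISS, evict apple. Cache (LRU->MRU): [cat mango]
  5. access mango: HIT. Cache (LRU->MRU): [cat mango]
  6. access cat: HIT. Cache (LRU->MRU): [mango cat]
  7. access cat: HIT. Cache (LRU->MRU): [mango cat]
  8. access cat: HIT. Cache (LRU->MRU): [mango cat]
  9. access pig: MISS, evict mango. Cache (LRU->MRU): [cat pig]
  10. access mango: MISS, evict cat. Cache (LRU->MRU): [pig mango]
  11. access cat: MISS, evict pig. Cache (LRU->MRU): [mango cat]
  12. access mango: HIT. Cache (LRU->MRU): [cat mango]
  13. access cow: MISS, evict cat. Cache (LRU->MRU): [mango cow]
  14. access cow: HIT. Cache (LRU->MRU): [mango cow]
  15. access mango: HIT. Cache (LRU->MRU): [cow mango]
  16. access yak: MISS, evict cow. Cache (LRU->MRU): [mango yak]
  17. access cat: MISS, evict mango. Cache (LRU->MRU): [yak cat]
  18. access pig: MISS, evict yak. Cache (LRU->MRU): [cat pig]
  19. access yak: MISS, evict cat. Cache (LRU->MRU): [pig yak]
  20. access apple: MISS, evict pig. Cache (LRU->MRU): [yak apple]
  21. access fox: MISS, evict yak. Cache (LRU->MRU): [apple fox]
  22. access mango: MISS, evict apple. Cache (LRU->MRU): [fox mango]
  23. access cat: MISS, evict fox. Cache (LRU->MRU): [mango cat]
  24. access apple: MISS, evict mango. Cache (LRU->MRU): [cat apple]
  25. access cat: HIT. Cache (LRU->MRU): [apple cat]
  26. access apple: HIT. Cache (LRU->MRU): [cat apple]
  27. access pig: MISS, evict cat. Cache (LRU->MRU): [apple pig]
  28. access apple: HIT. Cache (LRU->MRU): [pig apple]
  29. access fox: MISS, evict pig. Cache (LRU->MRU): [apple fox]
  30. access pig: MISS, evict apple. Cache (LRU->MRU): [fox pig]
  31. access pig: HIT. Cache (LRU->MRU): [fox pig]
  32. access pig: HIT. Cache (LRU->MRU): [fox pig]
  33. access mango: MISS, evict fox. Cache (LRU->MRU): [pig mango]
  34. access fox: MISS, evict pig. Cache (LRU->MRU): [mango fox]
  35. access yak: MISS, evict mango. Cache (LRU->MRU): [fox yak]
  36. access pig: MISS, evict fox. Cache (LRU->MRU): [yak pig]
  37. access yak: HIT. Cache (LRU->MRU): [pig yak]
  38. access fox: MISS, evict pig. Cache (LRU->MRU): [yak fox]
Total: 14 hits, 24 misses, 22 evictions

Answer: fox yak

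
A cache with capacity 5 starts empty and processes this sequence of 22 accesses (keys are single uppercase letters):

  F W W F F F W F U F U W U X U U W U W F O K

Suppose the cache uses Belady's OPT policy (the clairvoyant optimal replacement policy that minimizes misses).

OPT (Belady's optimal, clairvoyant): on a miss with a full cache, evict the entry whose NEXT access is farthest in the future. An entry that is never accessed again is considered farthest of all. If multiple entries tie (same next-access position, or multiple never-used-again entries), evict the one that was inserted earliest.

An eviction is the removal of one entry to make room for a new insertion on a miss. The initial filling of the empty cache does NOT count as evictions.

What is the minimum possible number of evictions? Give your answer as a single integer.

OPT (Belady) simulation (capacity=5):
  1. access F: MISS. Cache: [F]
  2. access W: MISS. Cache: [F W]
  3. access W: HIT. Next use of W: step 7. Cache: [F W]
  4. access F: HIT. Next use of F: step 5. Cache: [F W]
  5. access F: HIT. Next use of F: step 6. Cache: [F W]
  6. access F: HIT. Next use of F: step 8. Cache: [F W]
  7. access W: HIT. Next use of W: step 12. Cache: [F W]
  8. access F: HIT. Next use of F: step 10. Cache: [F W]
  9. access U: MISS. Cache: [F W U]
  10. access F: HIT. Next use of F: step 20. Cache: [F W U]
  11. access U: HIT. Next use of U: step 13. Cache: [F W U]
  12. access W: HIT. Next use of W: step 17. Cache: [F W U]
  13. access U: HIT. Next use of U: step 15. Cache: [F W U]
  14. access X: MISS. Cache: [F W U X]
  15. access U: HIT. Next use of U: step 16. Cache: [F W U X]
  16. access U: HIT. Next use of U: step 18. Cache: [F W U X]
  17. access W: HIT. Next use of W: step 19. Cache: [F W U X]
  18. access U: HIT. Next use of U: never. Cache: [F W U X]
  19. access W: HIT. Next use of W: never. Cache: [F W U X]
  20. access F: HIT. Next use of F: never. Cache: [F W U X]
  21. access O: MISS. Cache: [F W U X O]
  22. access K: MISS, evict F (next use: never). Cache: [W U X O K]
Total: 16 hits, 6 misses, 1 evictions

Answer: 1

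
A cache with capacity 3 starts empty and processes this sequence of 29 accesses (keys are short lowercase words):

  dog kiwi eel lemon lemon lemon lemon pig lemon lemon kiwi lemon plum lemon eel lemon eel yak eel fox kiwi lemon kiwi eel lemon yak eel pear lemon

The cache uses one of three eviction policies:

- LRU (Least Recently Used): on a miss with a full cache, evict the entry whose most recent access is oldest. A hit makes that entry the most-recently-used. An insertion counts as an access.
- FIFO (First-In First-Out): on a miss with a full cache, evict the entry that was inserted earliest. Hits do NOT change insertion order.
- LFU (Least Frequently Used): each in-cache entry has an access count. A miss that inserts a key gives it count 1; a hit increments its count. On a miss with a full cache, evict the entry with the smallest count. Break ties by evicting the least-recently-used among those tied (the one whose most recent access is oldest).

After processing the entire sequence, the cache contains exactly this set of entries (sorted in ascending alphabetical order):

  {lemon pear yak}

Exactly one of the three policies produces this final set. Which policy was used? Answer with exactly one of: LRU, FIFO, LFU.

Answer: FIFO

Derivation:
Simulating under each policy and comparing final sets:
  LRU: final set = {eel lemon pear} -> differs
  FIFO: final set = {lemon pear yak} -> MATCHES target
  LFU: final set = {eel lemon pear} -> differs
Only FIFO produces the target set.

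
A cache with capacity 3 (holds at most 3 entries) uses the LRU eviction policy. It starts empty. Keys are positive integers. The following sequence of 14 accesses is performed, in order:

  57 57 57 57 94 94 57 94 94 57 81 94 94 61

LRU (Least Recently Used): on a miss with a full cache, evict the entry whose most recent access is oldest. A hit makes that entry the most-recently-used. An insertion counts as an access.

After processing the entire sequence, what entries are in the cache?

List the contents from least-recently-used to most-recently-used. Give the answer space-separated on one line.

Answer: 81 94 61

Derivation:
LRU simulation (capacity=3):
  1. access 57: MISS. Cache (LRU->MRU): [57]
  2. access 57: HIT. Cache (LRU->MRU): [57]
  3. access 57: HIT. Cache (LRU->MRU): [57]
  4. access 57: HIT. Cache (LRU->MRU): [57]
  5. access 94: MISS. Cache (LRU->MRU): [57 94]
  6. access 94: HIT. Cache (LRU->MRU): [57 94]
  7. access 57: HIT. Cache (LRU->MRU): [94 57]
  8. access 94: HIT. Cache (LRU->MRU): [57 94]
  9. access 94: HIT. Cache (LRU->MRU): [57 94]
  10. access 57: HIT. Cache (LRU->MRU): [94 57]
  11. access 81: MISS. Cache (LRU->MRU): [94 57 81]
  12. access 94: HIT. Cache (LRU->MRU): [57 81 94]
  13. access 94: HIT. Cache (LRU->MRU): [57 81 94]
  14. access 61: MISS, evict 57. Cache (LRU->MRU): [81 94 61]
Total: 10 hits, 4 misses, 1 evictions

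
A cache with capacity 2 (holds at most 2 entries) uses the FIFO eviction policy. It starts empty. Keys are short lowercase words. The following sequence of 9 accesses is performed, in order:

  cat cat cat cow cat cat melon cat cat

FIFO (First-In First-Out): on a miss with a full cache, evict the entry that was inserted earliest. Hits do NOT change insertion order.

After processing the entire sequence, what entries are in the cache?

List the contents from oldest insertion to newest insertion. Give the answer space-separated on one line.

FIFO simulation (capacity=2):
  1. access cat: MISS. Cache (old->new): [cat]
  2. access cat: HIT. Cache (old->new): [cat]
  3. access cat: HIT. Cache (old->new): [cat]
  4. access cow: MISS. Cache (old->new): [cat cow]
  5. access cat: HIT. Cache (old->new): [cat cow]
  6. access cat: HIT. Cache (old->new): [cat cow]
  7. access melon: MISS, evict cat. Cache (old->new): [cow melon]
  8. access cat: MISS, evict cow. Cache (old->new): [melon cat]
  9. access cat: HIT. Cache (old->new): [melon cat]
Total: 5 hits, 4 misses, 2 evictions

Answer: melon cat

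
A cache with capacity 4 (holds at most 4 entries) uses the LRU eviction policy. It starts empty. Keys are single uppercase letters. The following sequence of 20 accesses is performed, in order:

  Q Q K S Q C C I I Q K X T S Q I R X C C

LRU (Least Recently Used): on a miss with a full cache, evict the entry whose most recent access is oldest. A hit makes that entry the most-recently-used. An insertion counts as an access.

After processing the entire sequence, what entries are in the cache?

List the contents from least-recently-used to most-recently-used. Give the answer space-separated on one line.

Answer: I R X C

Derivation:
LRU simulation (capacity=4):
  1. access Q: MISS. Cache (LRU->MRU): [Q]
  2. access Q: HIT. Cache (LRU->MRU): [Q]
  3. access K: MISS. Cache (LRU->MRU): [Q K]
  4. access S: MISS. Cache (LRU->MRU): [Q K S]
  5. access Q: HIT. Cache (LRU->MRU): [K S Q]
  6. access C: MISS. Cache (LRU->MRU): [K S Q C]
  7. access C: HIT. Cache (LRU->MRU): [K S Q C]
  8. access I: MISS, evict K. Cache (LRU->MRU): [S Q C I]
  9. access I: HIT. Cache (LRU->MRU): [S Q C I]
  10. access Q: HIT. Cache (LRU->MRU): [S C I Q]
  11. access K: MISS, evict S. Cache (LRU->MRU): [C I Q K]
  12. access X: MISS, evict C. Cache (LRU->MRU): [I Q K X]
  13. access T: MISS, evict I. Cache (LRU->MRU): [Q K X T]
  14. access S: MISS, evict Q. Cache (LRU->MRU): [K X T S]
  15. access Q: MISS, evict K. Cache (LRU->MRU): [X T S Q]
  16. access I: MISS, evict X. Cache (LRU->MRU): [T S Q I]
  17. access R: MISS, evict T. Cache (LRU->MRU): [S Q I R]
  18. access X: MISS, evict S. Cache (LRU->MRU): [Q I R X]
  19. access C: MISS, evict Q. Cache (LRU->MRU): [I R X C]
  20. access C: HIT. Cache (LRU->MRU): [I R X C]
Total: 6 hits, 14 misses, 10 evictions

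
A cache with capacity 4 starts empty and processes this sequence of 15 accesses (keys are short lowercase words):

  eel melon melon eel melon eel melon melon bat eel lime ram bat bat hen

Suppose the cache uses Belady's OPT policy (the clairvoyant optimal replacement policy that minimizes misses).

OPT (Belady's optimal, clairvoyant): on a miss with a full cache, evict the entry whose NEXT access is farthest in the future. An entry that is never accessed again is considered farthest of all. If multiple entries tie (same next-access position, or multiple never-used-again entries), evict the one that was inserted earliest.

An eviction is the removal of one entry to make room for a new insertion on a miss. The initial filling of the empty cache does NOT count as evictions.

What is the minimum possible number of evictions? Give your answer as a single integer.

Answer: 2

Derivation:
OPT (Belady) simulation (capacity=4):
  1. access eel: MISS. Cache: [eel]
  2. access melon: MISS. Cache: [eel melon]
  3. access melon: HIT. Next use of melon: step 5. Cache: [eel melon]
  4. access eel: HIT. Next use of eel: step 6. Cache: [eel melon]
  5. access melon: HIT. Next use of melon: step 7. Cache: [eel melon]
  6. access eel: HIT. Next use of eel: step 10. Cache: [eel melon]
  7. access melon: HIT. Next use of melon: step 8. Cache: [eel melon]
  8. access melon: HIT. Next use of melon: never. Cache: [eel melon]
  9. access bat: MISS. Cache: [eel melon bat]
  10. access eel: HIT. Next use of eel: never. Cache: [eel melon bat]
  11. access lime: MISS. Cache: [eel melon bat lime]
  12. access ram: MISS, evict eel (next use: never). Cache: [melon bat lime ram]
  13. access bat: HIT. Next use of bat: step 14. Cache: [melon bat lime ram]
  14. access bat: HIT. Next use of bat: never. Cache: [melon bat lime ram]
  15. access hen: MISS, evict melon (next use: never). Cache: [bat lime ram hen]
Total: 9 hits, 6 misses, 2 evictions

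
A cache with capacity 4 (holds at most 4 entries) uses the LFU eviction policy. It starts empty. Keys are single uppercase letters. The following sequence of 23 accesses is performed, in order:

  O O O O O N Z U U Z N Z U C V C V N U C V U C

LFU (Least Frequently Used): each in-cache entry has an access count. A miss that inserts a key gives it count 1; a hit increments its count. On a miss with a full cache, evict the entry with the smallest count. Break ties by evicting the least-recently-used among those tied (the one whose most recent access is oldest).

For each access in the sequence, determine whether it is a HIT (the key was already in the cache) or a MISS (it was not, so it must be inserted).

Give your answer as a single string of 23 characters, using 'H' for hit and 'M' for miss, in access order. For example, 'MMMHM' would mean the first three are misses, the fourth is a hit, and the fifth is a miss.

Answer: MHHHHMMMHHHHHMMMMMHMMHM

Derivation:
LFU simulation (capacity=4):
  1. access O: MISS. Cache: [O(c=1)]
  2. access O: HIT, count now 2. Cache: [O(c=2)]
  3. access O: HIT, count now 3. Cache: [O(c=3)]
  4. access O: HIT, count now 4. Cache: [O(c=4)]
  5. access O: HIT, count now 5. Cache: [O(c=5)]
  6. access N: MISS. Cache: [N(c=1) O(c=5)]
  7. access Z: MISS. Cache: [N(c=1) Z(c=1) O(c=5)]
  8. access U: MISS. Cache: [N(c=1) Z(c=1) U(c=1) O(c=5)]
  9. access U: HIT, count now 2. Cache: [N(c=1) Z(c=1) U(c=2) O(c=5)]
  10. access Z: HIT, count now 2. Cache: [N(c=1) U(c=2) Z(c=2) O(c=5)]
  11. access N: HIT, count now 2. Cache: [U(c=2) Z(c=2) N(c=2) O(c=5)]
  12. access Z: HIT, count now 3. Cache: [U(c=2) N(c=2) Z(c=3) O(c=5)]
  13. access U: HIT, count now 3. Cache: [N(c=2) Z(c=3) U(c=3) O(c=5)]
  14. access C: MISS, evict N(c=2). Cache: [C(c=1) Z(c=3) U(c=3) O(c=5)]
  15. access V: MISS, evict C(c=1). Cache: [V(c=1) Z(c=3) U(c=3) O(c=5)]
  16. access C: MISS, evict V(c=1). Cache: [C(c=1) Z(c=3) U(c=3) O(c=5)]
  17. access V: MISS, evict C(c=1). Cache: [V(c=1) Z(c=3) U(c=3) O(c=5)]
  18. access N: MISS, evict V(c=1). Cache: [N(c=1) Z(c=3) U(c=3) O(c=5)]
  19. access U: HIT, count now 4. Cache: [N(c=1) Z(c=3) U(c=4) O(c=5)]
  20. access C: MISS, evict N(c=1). Cache: [C(c=1) Z(c=3) U(c=4) O(c=5)]
  21. access V: MISS, evict C(c=1). Cache: [V(c=1) Z(c=3) U(c=4) O(c=5)]
  22. access U: HIT, count now 5. Cache: [V(c=1) Z(c=3) O(c=5) U(c=5)]
  23. access C: MISS, evict V(c=1). Cache: [C(c=1) Z(c=3) O(c=5) U(c=5)]
Total: 11 hits, 12 misses, 8 evictions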